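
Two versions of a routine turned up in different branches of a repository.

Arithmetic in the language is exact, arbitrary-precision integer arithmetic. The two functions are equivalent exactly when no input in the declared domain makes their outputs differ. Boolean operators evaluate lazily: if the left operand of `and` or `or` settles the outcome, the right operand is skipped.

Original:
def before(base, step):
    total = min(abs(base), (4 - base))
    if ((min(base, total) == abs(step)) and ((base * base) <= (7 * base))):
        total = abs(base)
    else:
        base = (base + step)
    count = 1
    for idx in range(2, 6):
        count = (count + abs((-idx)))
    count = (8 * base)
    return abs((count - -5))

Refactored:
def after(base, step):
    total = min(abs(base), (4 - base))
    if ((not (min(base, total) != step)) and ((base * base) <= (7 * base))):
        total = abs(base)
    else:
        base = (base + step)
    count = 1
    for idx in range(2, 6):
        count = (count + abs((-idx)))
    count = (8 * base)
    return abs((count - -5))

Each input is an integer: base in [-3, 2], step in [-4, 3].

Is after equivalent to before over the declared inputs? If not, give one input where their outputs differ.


Not equivalent: base=1, step=-1 separates them (13 vs 5).
before: total := 1 | ((min(base, total) == abs(step)) and ((base * base) <= (7 * base))): true | total := 1 | count := 1 | iter idx=2: | count := 3 | iter idx=3: | count := 6 | iter idx=4: | count := 10 | iter idx=5: | count := 15 | count := 8 | result 13
after: total := 1 | ((not (min(base, total) != step)) and ((base * base) <= (7 * base))): false | base := 0 | count := 1 | iter idx=2: | count := 3 | iter idx=3: | count := 6 | iter idx=4: | count := 10 | iter idx=5: | count := 15 | count := 0 | result 5
verdict: not equivalent; witness: base=1, step=-1


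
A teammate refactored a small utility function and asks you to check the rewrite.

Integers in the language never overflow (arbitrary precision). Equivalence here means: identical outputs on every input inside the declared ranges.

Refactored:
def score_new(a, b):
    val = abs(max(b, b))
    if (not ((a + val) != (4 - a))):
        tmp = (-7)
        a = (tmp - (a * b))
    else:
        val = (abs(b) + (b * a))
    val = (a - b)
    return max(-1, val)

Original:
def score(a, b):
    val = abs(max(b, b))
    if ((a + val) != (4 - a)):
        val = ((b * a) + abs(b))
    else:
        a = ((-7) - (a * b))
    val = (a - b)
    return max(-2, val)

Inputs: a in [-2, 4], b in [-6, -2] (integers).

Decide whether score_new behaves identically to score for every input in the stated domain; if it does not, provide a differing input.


Evaluate both at a=-1, b=-6.
score: val=6, then ((a + val) != (4 - a)) is false, then a=-13, then val=-7, then returns -2
score_new: val=6, then (not ((a + val) != (4 - a))) is true, then tmp=-7, then a=-13, then val=-7, then returns -1
-2 != -1, so the rewrite changes behavior.
verdict: not equivalent; witness: a=-1, b=-6


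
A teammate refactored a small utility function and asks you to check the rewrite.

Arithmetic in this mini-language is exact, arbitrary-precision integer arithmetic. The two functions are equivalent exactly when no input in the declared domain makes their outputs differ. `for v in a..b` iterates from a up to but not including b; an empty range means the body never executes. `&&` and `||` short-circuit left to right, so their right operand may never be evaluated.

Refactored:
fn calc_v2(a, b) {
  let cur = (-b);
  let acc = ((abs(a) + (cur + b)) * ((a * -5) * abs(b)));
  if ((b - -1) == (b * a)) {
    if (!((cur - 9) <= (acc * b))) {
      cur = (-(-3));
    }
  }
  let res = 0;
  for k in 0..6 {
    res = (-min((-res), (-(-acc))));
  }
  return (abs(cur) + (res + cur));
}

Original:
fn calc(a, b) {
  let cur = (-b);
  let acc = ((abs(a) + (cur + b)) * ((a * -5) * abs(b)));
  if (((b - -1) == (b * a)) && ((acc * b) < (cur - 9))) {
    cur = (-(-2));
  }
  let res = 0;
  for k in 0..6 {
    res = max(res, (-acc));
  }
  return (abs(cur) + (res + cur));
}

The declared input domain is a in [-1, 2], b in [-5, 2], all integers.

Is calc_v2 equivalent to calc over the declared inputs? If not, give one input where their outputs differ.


Evaluate both at a=2, b=1.
calc: cur becomes -1; next acc becomes -20; next (((b - -1) == (b * a)) && ((acc * b) < (cur - 9))) evaluates to true; next cur becomes 2; next res becomes 0; next at k=0:; next res becomes 20; next at k=1:; next res becomes 20; next at k=2:; next res becomes 20; next at k=3:; next res becomes 20; next at k=4:; next res becomes 20; next at k=5:; next res becomes 20; next final value 24
calc_v2: cur becomes -1; next acc becomes -20; next ((b - -1) == (b * a)) evaluates to true; next (!((cur - 9) <= (acc * b))) evaluates to true; next cur becomes 3; next res becomes 0; next at k=0:; next res becomes 20; next at k=1:; next res becomes 20; next at k=2:; next res becomes 20; next at k=3:; next res becomes 20; next at k=4:; next res becomes 20; next at k=5:; next res becomes 20; next final value 26
24 against 26: the behavior changed.
verdict: not equivalent; witness: a=2, b=1


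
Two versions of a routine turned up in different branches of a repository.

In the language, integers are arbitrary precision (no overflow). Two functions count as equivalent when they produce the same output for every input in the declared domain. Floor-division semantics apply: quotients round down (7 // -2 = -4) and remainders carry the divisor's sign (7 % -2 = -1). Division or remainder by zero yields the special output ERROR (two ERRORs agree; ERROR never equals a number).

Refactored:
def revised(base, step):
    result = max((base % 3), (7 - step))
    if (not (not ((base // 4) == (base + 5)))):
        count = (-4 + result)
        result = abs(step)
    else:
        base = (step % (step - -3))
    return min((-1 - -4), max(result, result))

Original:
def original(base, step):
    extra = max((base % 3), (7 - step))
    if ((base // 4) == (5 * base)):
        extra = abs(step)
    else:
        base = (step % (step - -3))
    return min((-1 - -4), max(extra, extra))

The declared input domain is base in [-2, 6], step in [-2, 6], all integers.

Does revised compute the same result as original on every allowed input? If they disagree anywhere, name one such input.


base=0, step=-2 yields 2 from original but 3 from revised.
verdict: not equivalent; witness: base=0, step=-2


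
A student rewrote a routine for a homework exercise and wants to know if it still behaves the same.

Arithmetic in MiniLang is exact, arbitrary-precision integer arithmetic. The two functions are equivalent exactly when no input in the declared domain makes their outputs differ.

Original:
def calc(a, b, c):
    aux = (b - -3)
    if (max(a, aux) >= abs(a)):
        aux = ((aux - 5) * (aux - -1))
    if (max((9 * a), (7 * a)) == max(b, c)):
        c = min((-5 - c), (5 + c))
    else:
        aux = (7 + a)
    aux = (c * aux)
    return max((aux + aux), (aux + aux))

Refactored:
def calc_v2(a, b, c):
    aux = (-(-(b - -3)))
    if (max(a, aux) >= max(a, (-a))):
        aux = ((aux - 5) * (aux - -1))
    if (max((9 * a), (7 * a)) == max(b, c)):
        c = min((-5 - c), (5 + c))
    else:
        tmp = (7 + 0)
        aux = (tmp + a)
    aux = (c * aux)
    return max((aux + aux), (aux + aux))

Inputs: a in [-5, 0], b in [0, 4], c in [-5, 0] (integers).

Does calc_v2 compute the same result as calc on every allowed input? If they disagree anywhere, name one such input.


Comparing the listings, the differences include: local variable names differ, and arithmetic usage differs, and statement counts differ, and constant usage differs, and min/max/abs usage differs.
Tracing a=-1, b=0, c=0: calc: aux = 3; (max(a, aux) >= abs(a)) -> true; aux = -8; (max((9 * a), (7 * a)) == max(b, c)) -> false; aux = 6; aux = 0; return 0 | calc_v2: aux = 3; (max(a, aux) >= max(a, (-a))) -> true; aux = -8; (max((9 * a), (7 * a)) == max(b, c)) -> false; tmp = 7; aux = 6; aux = 0; return 0 — matching result 0.
Across all 180 domain points the two functions coincide.
verdict: equivalent


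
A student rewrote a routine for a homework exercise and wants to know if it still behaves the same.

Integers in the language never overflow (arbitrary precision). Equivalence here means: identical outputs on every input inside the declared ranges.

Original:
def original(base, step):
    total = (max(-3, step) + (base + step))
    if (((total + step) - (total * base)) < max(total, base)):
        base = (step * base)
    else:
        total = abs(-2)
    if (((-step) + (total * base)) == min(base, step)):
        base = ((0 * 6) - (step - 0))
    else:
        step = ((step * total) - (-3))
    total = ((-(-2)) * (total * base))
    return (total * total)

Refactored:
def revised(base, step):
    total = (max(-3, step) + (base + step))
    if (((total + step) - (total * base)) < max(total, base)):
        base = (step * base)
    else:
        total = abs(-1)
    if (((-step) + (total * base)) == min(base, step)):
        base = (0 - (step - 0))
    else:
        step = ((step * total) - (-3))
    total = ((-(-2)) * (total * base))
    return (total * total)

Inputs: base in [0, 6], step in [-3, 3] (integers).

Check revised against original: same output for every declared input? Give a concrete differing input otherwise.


Consider the input base=3, step=-3.
original: total := -3 | (((total + step) - (total * base)) < max(total, base)): false | total := 2 | (((-step) + (total * base)) == min(base, step)): false | step := -3 | total := 12 | result 144
revised: total := -3 | (((total + step) - (total * base)) < max(total, base)): false | total := 1 | (((-step) + (total * base)) == min(base, step)): false | step := 0 | total := 6 | result 36
144 != 36, so the rewrite changes behavior.
verdict: not equivalent; witness: base=3, step=-3


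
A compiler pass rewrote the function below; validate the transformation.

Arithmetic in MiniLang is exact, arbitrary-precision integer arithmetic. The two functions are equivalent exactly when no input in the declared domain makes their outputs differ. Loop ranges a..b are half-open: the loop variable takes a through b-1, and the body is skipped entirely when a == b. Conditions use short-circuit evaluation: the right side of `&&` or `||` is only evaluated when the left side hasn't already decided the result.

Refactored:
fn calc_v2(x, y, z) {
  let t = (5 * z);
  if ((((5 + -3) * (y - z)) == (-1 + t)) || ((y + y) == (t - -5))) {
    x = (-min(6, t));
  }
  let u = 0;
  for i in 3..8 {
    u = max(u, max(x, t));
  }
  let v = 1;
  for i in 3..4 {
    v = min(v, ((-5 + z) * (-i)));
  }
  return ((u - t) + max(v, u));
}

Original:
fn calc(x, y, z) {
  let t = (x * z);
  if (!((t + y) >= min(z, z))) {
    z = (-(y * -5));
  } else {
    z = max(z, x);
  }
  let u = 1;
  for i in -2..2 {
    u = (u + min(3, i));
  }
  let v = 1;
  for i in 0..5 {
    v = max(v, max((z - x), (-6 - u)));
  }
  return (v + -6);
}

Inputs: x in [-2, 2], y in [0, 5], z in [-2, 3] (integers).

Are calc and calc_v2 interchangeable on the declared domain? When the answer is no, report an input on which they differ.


Consider the input x=-2, y=0, z=-2.
calc: t=4, then (!((t + y) >= min(z, z))) is false, then z=-2, then u=1, then (i=-2), then u=-1, then (i=-1), then u=-2, then (i=0), then u=-2, then (i=1), then u=-1, then v=1, then (i=0), then v=1, then (i=1), then v=1, then (i=2), then v=1, then (i=3), then v=1, then (i=4), then v=1, then returns -5
calc_v2: t=-10, then ((((5 + -3) * (y - z)) == (-1 + t)) || ((y + y) == (t - -5))) is false, then u=0, then (i=3), then u=0, then (i=4), then u=0, then (i=5), then u=0, then (i=6), then u=0, then (i=7), then u=0, then v=1, then (i=3), then v=1, then returns 11
-5 vs 11 — the two versions disagree here.
verdict: not equivalent; witness: x=-2, y=0, z=-2


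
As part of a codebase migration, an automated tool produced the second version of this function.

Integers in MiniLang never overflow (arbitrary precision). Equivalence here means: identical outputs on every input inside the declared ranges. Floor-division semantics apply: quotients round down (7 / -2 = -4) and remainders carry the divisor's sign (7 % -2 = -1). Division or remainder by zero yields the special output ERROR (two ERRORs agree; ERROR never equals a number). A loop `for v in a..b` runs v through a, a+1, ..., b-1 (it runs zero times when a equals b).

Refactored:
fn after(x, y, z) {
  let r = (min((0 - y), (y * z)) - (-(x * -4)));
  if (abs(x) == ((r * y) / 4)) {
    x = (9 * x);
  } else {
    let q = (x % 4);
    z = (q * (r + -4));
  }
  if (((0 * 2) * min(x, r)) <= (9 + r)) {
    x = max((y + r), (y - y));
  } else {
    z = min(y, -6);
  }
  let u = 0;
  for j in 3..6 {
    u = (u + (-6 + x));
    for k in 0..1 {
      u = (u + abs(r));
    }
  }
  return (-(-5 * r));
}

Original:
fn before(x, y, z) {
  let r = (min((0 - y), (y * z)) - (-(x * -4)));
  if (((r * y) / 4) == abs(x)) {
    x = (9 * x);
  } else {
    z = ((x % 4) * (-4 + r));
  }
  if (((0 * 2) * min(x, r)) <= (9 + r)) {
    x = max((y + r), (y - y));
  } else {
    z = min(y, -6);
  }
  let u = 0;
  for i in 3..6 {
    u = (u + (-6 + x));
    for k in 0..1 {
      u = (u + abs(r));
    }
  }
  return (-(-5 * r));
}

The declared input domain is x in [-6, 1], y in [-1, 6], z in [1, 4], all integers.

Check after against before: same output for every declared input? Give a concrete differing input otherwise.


Behavior is preserved: although local variable names differ; statement counts differ, the outputs never diverge.
Spot check at x=-3, y=-1, z=3 — before: r = 9; (((r * y) / 4) == abs(x)) -> false; z = 5; (((0 * 2) * min(x, r)) <= (9 + r)) -> true; x = 8; u = 0; [i=3]; u = 2; [k=0]; u = 11; [i=4]; u = 13; [k=0]; u = 22; [i=5]; u = 24; [k=0]; u = 33; return 45. after: r = 9; (abs(x) == ((r * y) / 4)) -> false; q = 1; z = 5; (((0 * 2) * min(x, r)) <= (9 + r)) -> true; x = 8; u = 0; [j=3]; u = 2; [k=0]; u = 11; [j=4]; u = 13; [k=0]; u = 22; [j=5]; u = 24; [k=0]; u = 33; return 45. Both give 45.
Checked all 256 inputs in the declared domain: the outputs agree on every one.
verdict: equivalent


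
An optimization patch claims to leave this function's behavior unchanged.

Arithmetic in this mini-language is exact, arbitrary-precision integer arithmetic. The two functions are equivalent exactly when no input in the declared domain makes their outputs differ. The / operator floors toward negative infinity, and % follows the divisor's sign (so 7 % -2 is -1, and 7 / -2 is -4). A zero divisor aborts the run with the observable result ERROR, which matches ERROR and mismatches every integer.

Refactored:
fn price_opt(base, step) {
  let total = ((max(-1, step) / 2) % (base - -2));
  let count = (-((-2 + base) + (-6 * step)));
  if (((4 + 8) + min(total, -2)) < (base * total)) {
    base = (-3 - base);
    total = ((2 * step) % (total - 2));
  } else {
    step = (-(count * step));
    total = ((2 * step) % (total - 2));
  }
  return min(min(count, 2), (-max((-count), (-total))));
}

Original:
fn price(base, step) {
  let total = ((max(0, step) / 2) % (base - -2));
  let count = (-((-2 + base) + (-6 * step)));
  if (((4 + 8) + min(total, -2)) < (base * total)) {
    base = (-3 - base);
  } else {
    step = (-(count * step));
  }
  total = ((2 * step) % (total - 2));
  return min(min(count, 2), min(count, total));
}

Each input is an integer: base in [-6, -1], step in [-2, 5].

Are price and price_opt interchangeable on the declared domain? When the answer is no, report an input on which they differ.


On input base=-6, step=-1, price returns 0 while price_opt returns -2.
verdict: not equivalent; witness: base=-6, step=-1


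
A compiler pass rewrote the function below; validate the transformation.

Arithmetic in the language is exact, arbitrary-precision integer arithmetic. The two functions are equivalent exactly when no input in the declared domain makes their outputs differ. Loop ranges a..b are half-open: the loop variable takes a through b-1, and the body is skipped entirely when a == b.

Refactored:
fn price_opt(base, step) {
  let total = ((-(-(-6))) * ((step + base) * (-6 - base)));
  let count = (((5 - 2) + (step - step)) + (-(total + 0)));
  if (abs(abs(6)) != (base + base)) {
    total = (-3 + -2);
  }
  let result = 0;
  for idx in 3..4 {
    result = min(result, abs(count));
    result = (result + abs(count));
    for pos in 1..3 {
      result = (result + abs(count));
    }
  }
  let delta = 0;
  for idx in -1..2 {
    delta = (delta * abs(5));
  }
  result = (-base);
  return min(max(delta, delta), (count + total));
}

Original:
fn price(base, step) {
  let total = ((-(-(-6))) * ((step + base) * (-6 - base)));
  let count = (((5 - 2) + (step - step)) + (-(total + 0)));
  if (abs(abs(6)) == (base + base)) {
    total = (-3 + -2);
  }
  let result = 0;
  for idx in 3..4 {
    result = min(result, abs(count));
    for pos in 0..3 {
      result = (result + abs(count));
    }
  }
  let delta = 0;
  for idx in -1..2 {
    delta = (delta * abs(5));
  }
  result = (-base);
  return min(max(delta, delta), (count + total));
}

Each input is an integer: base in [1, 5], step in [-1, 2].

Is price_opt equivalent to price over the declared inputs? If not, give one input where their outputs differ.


Consider the input base=1, step=-1.
price: total=0, then count=3, then (abs(abs(6)) == (base + base)) is false, then result=0, then (idx=3), then result=0, then (pos=0), then result=3, then (pos=1), then result=6, then (pos=2), then result=9, then delta=0, then (idx=-1), then delta=0, then (idx=0), then delta=0, then (idx=1), then delta=0, then result=-1, then returns 0
price_opt: total=0, then count=3, then (abs(abs(6)) != (base + base)) is true, then total=-5, then result=0, then (idx=3), then result=0, then result=3, then (pos=1), then result=6, then (pos=2), then result=9, then delta=0, then (idx=-1), then delta=0, then (idx=0), then delta=0, then (idx=1), then delta=0, then result=-1, then returns -2
0 != -2, so the rewrite changes behavior.
verdict: not equivalent; witness: base=1, step=-1


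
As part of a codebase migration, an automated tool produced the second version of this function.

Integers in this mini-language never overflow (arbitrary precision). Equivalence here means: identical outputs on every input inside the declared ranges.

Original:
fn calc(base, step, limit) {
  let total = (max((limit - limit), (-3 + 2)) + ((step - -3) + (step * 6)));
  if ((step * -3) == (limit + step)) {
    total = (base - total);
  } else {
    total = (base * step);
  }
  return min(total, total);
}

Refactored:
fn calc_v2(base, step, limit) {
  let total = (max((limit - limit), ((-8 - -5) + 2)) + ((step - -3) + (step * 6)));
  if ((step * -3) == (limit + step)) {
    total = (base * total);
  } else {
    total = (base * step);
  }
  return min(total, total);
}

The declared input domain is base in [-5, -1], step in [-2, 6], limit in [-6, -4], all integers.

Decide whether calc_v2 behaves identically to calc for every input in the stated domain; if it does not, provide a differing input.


Not equivalent: base=-5, step=1, limit=-4 separates them (-15 vs -50).
calc: total = 10; ((step * -3) == (limit + step)) -> true; total = -15; return -15
calc_v2: total = 10; ((step * -3) == (limit + step)) -> true; total = -50; return -50
verdict: not equivalent; witness: base=-5, step=1, limit=-4


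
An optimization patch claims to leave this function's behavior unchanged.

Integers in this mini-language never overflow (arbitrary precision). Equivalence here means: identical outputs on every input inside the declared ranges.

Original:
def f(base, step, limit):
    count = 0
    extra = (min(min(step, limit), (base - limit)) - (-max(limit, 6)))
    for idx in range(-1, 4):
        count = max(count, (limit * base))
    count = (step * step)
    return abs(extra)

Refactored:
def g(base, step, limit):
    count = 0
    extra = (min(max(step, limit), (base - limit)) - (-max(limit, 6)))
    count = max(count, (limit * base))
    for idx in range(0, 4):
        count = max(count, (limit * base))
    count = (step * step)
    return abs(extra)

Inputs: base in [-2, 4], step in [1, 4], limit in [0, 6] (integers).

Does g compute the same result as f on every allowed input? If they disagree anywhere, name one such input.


Take base=1, step=1, limit=0.
f: count becomes 0; next extra becomes 6; next at idx=-1:; next count becomes 0; next at idx=0:; next count becomes 0; next at idx=1:; next count becomes 0; next at idx=2:; next count becomes 0; next at idx=3:; next count becomes 0; next count becomes 1; next final value 6
g: count becomes 0; next extra becomes 7; next count becomes 0; next at idx=0:; next count becomes 0; next at idx=1:; next count becomes 0; next at idx=2:; next count becomes 0; next at idx=3:; next count becomes 0; next count becomes 1; next final value 7
6 != 7, so the rewrite changes behavior.
verdict: not equivalent; witness: base=1, step=1, limit=0


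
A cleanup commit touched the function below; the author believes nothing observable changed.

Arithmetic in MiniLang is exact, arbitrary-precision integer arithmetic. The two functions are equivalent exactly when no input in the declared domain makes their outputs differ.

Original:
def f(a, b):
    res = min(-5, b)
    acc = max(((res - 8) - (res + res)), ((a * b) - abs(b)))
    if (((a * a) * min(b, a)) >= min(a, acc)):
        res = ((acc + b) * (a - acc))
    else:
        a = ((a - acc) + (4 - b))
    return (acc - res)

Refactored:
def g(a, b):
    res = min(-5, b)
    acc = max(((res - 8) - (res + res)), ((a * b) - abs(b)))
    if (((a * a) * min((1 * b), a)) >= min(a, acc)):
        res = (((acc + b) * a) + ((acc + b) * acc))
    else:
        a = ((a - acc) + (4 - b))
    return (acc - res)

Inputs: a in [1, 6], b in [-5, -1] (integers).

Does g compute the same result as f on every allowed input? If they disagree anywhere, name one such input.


These are not equivalent — on a=1, b=-3 the outputs split (21 vs -15).
f: res = -5; acc = -3; (((a * a) * min(b, a)) >= min(a, acc)) -> true; res = -24; return 21
g: res = -5; acc = -3; (((a * a) * min((1 * b), a)) >= min(a, acc)) -> true; res = 12; return -15
verdict: not equivalent; witness: a=1, b=-3


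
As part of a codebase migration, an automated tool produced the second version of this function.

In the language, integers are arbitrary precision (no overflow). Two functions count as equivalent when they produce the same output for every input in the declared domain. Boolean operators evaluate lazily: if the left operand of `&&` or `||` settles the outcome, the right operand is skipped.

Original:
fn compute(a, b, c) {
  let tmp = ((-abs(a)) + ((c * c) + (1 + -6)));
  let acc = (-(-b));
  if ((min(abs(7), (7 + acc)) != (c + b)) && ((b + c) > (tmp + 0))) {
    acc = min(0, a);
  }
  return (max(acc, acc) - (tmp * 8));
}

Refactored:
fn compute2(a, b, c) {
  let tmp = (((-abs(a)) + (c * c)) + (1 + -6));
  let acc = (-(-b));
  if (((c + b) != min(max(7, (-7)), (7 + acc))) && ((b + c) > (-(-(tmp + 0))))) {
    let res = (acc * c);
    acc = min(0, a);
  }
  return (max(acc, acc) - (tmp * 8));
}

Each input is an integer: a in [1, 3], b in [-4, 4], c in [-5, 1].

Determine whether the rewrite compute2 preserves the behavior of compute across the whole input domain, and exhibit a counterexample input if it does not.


Differences: arithmetic usage differs; also min/max/abs usage differs; also statement counts differ; also constant usage differs; also local variable names differ — yet all 189 inputs agree.
verdict: equivalent


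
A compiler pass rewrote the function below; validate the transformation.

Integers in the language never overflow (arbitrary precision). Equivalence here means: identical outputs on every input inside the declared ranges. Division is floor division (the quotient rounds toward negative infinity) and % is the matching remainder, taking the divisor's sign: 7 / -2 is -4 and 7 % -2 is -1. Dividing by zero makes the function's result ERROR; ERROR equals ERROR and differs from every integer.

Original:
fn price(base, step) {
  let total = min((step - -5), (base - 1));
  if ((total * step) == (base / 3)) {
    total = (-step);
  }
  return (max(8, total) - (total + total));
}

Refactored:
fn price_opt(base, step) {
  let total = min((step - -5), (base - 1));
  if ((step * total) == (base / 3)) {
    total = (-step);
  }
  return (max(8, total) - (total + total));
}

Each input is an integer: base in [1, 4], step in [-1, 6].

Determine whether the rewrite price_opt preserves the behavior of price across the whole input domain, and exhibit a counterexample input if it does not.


Side by side, the visible changes include: same computation, different form.
As a probe, take base=4, step=-1: price runs total := 3 | ((total * step) == (base / 3)): false | result 2; price_opt runs total := 3 | ((step * total) == (base / 3)): false | result 2; both end at 2.
Checked all 32 inputs in the declared domain: the outputs agree on every one.
verdict: equivalent


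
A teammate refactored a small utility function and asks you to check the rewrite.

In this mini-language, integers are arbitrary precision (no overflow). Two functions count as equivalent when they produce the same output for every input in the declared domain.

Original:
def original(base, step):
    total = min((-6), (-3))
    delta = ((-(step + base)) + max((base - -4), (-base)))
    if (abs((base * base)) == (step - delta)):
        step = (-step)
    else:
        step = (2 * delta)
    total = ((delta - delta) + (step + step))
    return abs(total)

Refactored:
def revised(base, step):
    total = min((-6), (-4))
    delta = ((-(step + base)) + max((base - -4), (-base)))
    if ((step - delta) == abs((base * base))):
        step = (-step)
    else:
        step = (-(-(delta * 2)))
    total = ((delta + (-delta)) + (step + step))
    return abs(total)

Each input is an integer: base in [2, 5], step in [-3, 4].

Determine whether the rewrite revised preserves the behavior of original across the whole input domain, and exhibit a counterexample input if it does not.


The edit looks behavioral (`3` became `4`), but over these ranges it never changes the outcome; all 32 inputs agree.
verdict: equivalent


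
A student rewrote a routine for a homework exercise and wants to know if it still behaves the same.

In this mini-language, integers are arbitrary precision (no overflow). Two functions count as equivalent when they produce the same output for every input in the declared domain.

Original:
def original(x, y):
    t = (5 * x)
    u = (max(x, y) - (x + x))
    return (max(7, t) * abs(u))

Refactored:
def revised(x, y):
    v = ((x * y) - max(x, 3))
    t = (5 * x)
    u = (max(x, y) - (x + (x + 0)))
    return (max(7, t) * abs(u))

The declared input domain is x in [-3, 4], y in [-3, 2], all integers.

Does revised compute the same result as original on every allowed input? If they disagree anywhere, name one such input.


Whatever the rewrite altered, no input in the stated domain can expose a difference.
One worked example (x=4, y=-3) — original: t := 20 | u := -4 | result 80; revised: v := -16 | t := 20 | u := -4 | result 80; agreement on 80.
Across all 48 domain points the two functions coincide.
verdict: equivalent


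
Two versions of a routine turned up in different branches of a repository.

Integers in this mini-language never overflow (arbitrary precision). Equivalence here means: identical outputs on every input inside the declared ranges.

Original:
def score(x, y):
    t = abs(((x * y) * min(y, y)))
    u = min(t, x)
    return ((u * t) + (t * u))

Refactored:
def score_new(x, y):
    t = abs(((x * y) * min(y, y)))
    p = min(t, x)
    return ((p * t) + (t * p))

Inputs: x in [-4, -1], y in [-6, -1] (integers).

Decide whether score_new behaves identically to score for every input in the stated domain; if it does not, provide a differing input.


Equivalent — the differences include local variable names differ, yet no declared input distinguishes the two.
Spot check at x=-4, y=-2 — score: t becomes 16; next u becomes -4; next final value -128. score_new: t becomes 16; next p becomes -4; next final value -128. Both give -128.
Checked all 24 inputs in the declared domain: the outputs agree on every one.
verdict: equivalent


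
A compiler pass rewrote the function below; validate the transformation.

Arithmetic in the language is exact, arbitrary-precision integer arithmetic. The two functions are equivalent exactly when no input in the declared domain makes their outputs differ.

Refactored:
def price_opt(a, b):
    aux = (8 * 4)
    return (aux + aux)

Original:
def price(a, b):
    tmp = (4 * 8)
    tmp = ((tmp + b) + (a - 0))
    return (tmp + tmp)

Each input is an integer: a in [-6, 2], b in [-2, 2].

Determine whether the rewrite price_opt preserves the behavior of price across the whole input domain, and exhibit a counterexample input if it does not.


Input a=-6, b=-2: 48 from price versus 64 from price_opt.
verdict: not equivalent; witness: a=-6, b=-2


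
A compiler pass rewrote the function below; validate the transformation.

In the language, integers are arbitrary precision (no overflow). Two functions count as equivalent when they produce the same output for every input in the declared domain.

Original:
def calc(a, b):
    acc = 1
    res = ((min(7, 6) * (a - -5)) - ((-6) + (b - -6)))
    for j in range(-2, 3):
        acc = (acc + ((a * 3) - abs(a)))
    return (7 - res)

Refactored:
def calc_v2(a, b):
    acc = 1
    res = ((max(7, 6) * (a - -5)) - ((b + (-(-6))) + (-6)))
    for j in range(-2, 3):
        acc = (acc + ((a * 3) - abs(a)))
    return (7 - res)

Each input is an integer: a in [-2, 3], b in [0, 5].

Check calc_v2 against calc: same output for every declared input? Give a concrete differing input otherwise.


a=-2, b=0 yields -11 from calc but -14 from calc_v2.
verdict: not equivalent; witness: a=-2, b=0


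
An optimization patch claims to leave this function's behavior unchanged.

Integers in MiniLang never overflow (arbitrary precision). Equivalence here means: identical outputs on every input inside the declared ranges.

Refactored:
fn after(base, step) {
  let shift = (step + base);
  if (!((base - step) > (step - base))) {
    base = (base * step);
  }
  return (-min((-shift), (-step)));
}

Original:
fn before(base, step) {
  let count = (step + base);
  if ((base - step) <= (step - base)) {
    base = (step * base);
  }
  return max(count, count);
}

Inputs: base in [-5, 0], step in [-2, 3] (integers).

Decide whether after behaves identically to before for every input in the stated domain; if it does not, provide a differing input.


These are not equivalent — on base=-5, step=-2 the outputs split (-7 vs -2).
before: count := -7 | ((base - step) <= (step - base)): true | base := 10 | result -7
after: shift := -7 | (!((base - step) > (step - base))): true | base := 10 | result -2
verdict: not equivalent; witness: base=-5, step=-2


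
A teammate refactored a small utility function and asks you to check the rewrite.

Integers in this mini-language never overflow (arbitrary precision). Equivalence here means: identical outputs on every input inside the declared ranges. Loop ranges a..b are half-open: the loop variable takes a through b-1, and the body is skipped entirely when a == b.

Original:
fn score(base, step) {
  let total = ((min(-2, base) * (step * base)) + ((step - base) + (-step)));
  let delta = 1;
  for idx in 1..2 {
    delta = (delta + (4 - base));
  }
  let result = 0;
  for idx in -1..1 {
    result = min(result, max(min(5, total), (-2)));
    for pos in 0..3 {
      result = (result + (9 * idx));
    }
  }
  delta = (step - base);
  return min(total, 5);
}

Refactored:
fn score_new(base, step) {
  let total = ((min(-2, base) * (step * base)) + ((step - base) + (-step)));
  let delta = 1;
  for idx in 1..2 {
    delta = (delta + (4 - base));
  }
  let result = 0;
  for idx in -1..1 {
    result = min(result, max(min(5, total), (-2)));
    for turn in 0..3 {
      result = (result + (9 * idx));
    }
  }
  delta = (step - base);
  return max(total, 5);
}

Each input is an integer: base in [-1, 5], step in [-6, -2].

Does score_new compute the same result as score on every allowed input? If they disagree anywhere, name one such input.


Input base=-1, step=-6: -11 from score versus 5 from score_new.
verdict: not equivalent; witness: base=-1, step=-6


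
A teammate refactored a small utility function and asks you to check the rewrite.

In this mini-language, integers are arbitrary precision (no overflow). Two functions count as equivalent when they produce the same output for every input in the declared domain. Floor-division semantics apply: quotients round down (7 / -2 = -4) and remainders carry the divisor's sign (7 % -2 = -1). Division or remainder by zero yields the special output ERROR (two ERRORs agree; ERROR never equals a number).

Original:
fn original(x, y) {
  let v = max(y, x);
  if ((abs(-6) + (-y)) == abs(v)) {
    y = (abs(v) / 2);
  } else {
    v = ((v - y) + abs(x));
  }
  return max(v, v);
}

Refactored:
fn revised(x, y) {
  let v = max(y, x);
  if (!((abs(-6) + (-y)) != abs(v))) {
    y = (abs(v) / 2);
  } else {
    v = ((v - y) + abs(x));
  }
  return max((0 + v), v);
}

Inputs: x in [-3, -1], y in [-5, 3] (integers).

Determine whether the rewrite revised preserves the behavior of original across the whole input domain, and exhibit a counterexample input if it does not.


Differences: constant usage differs, plus arithmetic usage differs, plus comparison usage differs, plus boolean connective usage differs — yet all 27 inputs agree.
verdict: equivalent


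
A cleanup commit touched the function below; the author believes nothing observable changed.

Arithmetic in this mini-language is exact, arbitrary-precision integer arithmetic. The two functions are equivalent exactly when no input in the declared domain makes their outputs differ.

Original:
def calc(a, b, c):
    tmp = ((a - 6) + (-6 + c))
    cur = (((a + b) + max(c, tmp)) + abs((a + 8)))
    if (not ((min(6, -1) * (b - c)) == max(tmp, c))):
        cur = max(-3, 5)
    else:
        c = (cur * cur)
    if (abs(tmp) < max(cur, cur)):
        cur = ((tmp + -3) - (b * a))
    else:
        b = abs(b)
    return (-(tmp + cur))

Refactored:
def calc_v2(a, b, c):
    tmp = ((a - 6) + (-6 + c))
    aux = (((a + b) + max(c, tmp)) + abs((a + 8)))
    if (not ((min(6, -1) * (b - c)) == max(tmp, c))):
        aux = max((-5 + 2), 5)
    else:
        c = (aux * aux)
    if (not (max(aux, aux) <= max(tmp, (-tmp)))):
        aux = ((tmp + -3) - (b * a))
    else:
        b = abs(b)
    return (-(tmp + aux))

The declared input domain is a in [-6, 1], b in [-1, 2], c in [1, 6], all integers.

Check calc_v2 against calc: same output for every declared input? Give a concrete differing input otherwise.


Equivalent — the differences include constant usage differs; also local variable names differ; also min/max/abs usage differs; also arithmetic usage differs; also boolean connective usage differs; also comparison usage differs, yet no declared input distinguishes the two.
One worked example (a=-2, b=2, c=1) — calc: tmp=-13, then cur=7, then (not ((min(6, -1) * (b - c)) == max(tmp, c))) is true, then cur=5, then (abs(tmp) < max(cur, cur)) is false, then b=2, then returns 8; calc_v2: tmp=-13, then aux=7, then (not ((min(6, -1) * (b - c)) == max(tmp, c))) is true, then aux=5, then (not (max(aux, aux) <= max(tmp, (-tmp)))) is false, then b=2, then returns 8; agreement on 8.
Across all 192 domain points the two functions coincide.
verdict: equivalent


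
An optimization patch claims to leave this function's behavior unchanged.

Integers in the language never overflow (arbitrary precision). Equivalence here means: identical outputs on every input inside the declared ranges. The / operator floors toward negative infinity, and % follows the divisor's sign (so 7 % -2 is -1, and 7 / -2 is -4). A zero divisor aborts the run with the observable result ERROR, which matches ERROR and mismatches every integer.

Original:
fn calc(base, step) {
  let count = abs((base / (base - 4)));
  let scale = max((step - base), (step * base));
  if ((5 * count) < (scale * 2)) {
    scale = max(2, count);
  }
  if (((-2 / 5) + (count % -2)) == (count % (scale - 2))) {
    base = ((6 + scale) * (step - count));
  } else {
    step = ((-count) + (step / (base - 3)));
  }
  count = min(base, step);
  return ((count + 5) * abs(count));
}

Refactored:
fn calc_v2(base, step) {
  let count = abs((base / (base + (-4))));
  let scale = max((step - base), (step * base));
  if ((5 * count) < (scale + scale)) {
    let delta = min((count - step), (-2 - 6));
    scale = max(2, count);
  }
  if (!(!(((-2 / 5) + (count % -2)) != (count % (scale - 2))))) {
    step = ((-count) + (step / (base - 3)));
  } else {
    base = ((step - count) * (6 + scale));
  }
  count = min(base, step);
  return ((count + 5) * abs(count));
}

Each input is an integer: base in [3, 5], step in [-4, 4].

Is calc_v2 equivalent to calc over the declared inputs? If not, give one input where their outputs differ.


Comparing the listings, the differences include: statement counts differ; min/max/abs usage differs; arithmetic usage differs; boolean connective usage differs; local variable names differ; comparison usage differs; constant usage differs.
One worked example (base=5, step=-4) — calc: count = 5; scale = -9; ((5 * count) < (scale * 2)) -> false; (((-2 / 5) + (count % -2)) == (count % (scale - 2))) -> false; step = -7; count = -7; return -14; calc_v2: count = 5; scale = -9; ((5 * count) < (scale + scale)) -> false; (!(!(((-2 / 5) + (count % -2)) != (count % (scale - 2))))) -> true; step = -7; count = -7; return -14; agreement on -14.
Sweeping the whole domain (27 inputs) finds no disagreement.
verdict: equivalent


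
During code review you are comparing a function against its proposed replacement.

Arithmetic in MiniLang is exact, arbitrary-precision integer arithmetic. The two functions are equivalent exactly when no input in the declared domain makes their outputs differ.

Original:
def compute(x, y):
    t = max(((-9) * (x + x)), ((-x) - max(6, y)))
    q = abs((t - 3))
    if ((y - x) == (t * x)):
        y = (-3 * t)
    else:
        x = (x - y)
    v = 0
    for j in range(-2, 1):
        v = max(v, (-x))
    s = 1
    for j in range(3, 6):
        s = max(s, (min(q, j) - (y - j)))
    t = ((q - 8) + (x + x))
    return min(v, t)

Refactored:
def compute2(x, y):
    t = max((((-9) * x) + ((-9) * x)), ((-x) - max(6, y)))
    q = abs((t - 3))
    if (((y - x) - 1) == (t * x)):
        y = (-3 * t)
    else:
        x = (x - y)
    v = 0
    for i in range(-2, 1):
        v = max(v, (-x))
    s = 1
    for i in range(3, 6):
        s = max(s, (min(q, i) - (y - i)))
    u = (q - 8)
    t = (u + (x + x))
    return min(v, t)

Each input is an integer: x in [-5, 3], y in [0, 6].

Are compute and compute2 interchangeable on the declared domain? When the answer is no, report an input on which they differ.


Evaluate both at x=0, y=1.
compute: t=0, then q=3, then ((y - x) == (t * x)) is false, then x=-1, then v=0, then (j=-2), then v=1, then (j=-1), then v=1, then (j=0), then v=1, then s=1, then (j=3), then s=5, then (j=4), then s=6, then (j=5), then s=7, then t=-7, then returns -7
compute2: t=0, then q=3, then (((y - x) - 1) == (t * x)) is true, then y=0, then v=0, then (i=-2), then v=0, then (i=-1), then v=0, then (i=0), then v=0, then s=1, then (i=3), then s=6, then (i=4), then s=7, then (i=5), then s=8, then u=-5, then t=-5, then returns -5
-7 and -5 differ, so these are not the same function on this domain.
verdict: not equivalent; witness: x=0, y=1


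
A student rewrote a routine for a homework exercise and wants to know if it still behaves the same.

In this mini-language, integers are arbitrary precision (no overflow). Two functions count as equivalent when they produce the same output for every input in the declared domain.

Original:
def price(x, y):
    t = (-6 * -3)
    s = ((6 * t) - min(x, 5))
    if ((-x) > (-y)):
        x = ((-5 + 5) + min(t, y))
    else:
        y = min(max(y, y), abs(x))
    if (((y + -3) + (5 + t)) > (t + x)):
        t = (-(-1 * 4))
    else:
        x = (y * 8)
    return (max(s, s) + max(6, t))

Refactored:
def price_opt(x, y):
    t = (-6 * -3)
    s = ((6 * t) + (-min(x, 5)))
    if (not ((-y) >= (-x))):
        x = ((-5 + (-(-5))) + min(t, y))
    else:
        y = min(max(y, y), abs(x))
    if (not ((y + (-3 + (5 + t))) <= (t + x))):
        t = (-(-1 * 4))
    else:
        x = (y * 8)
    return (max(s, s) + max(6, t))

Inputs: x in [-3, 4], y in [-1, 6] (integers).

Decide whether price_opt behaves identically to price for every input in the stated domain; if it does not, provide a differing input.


Comparing the listings, the differences include: arithmetic usage differs, and comparison usage differs, and boolean connective usage differs.
As a probe, take x=2, y=3: price runs t=18, then s=106, then ((-x) > (-y)) is true, then x=3, then (((y + -3) + (5 + t)) > (t + x)) is true, then t=4, then returns 112; price_opt runs t=18, then s=106, then (not ((-y) >= (-x))) is true, then x=3, then (not ((y + (-3 + (5 + t))) <= (t + x))) is true, then t=4, then returns 112; both end at 112.
Across all 64 domain points the two functions coincide.
verdict: equivalent
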